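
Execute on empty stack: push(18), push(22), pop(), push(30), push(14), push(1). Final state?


push(18) -> [18]
push(22) -> [18, 22]
pop() returns 22 -> [18]
push(30) -> [18, 30]
push(14) -> [18, 30, 14]
push(1) -> [18, 30, 14, 1]
Final stack (bottom to top): [18, 30, 14, 1]


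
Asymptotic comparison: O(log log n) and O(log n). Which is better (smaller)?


double-logarithmic grows slower than logarithmic
O(log log n) is asymptotically smaller; O(log n) grows faster


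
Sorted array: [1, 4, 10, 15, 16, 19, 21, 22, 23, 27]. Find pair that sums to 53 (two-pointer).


Two pointers: lo=0, hi=9
No pair sums to 53


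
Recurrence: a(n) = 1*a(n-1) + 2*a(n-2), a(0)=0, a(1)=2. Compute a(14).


Build bottom-up:
...a(12)=2730, a(13)=5462, a(14)=1*5462+2*2730=10922


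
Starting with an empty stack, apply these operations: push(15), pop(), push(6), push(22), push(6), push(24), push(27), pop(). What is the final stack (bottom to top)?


push(15) -> [15]
pop() returns 15 -> []
push(6) -> [6]
push(22) -> [6, 22]
push(6) -> [6, 22, 6]
push(24) -> [6, 22, 6, 24]
push(27) -> [6, 22, 6, 24, 27]
pop() returns 27 -> [6, 22, 6, 24]
Final stack (bottom to top): [6, 22, 6, 24]


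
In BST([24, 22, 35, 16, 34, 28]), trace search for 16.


BST root = 24
Search for 16: compare at each node
Path: [24, 22, 16]


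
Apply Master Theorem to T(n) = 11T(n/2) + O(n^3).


a=11, b=2, c=3. log_2(11)=3.459 > c=3. Case 1: O(n^log_b(a)) = O(n^3.459)
Complexity: O(n^3.459)


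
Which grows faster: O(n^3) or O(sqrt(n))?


sublinear grows slower than cubic
O(sqrt(n)) is asymptotically smaller; O(n^3) grows faster


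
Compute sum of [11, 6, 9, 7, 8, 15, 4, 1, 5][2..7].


Prefix sums: [0, 11, 17, 26, 33, 41, 56, 60, 61, 66]
Sum[2..7] = prefix[8] - prefix[2] = 61 - 17 = 44


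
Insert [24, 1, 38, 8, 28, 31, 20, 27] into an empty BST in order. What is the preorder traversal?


Root = 24; build tree by BST insertion.
Preorder traversal: [24, 1, 8, 20, 38, 28, 27, 31]


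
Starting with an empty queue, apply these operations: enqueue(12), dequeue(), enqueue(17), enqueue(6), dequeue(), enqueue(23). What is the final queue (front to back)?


enqueue(12) -> [12]
dequeue() returns 12 -> []
enqueue(17) -> [17]
enqueue(6) -> [17, 6]
dequeue() returns 17 -> [6]
enqueue(23) -> [6, 23]
Final queue (front to back): [6, 23]


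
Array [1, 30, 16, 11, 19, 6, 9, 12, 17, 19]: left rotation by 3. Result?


Left rotate by 3: [11, 19, 6, 9, 12, 17, 19, 1, 30, 16]


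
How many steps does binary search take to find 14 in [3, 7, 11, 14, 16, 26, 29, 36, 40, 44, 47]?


Search for 14:
[0,10] mid=5 arr[5]=26
[0,4] mid=2 arr[2]=11
[3,4] mid=3 arr[3]=14
Total: 3 comparisons


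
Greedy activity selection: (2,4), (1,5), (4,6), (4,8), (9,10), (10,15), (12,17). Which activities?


Greedy: pick earliest-ending, then skip overlaps.
Selected (4 activities): [(2, 4), (4, 6), (9, 10), (10, 15)]


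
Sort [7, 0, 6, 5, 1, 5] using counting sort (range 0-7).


Count array: [1, 1, 0, 0, 0, 2, 1, 1]
Reconstruct: [0, 1, 5, 5, 6, 7]


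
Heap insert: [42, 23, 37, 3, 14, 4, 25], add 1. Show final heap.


Append 1: [42, 23, 37, 3, 14, 4, 25, 1]
Bubble up: no swaps needed
Result: [42, 23, 37, 3, 14, 4, 25, 1]


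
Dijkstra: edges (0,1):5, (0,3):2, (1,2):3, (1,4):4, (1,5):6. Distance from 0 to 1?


Dijkstra from 0:
Distances: {0: 0, 1: 5, 2: 8, 3: 2, 4: 9, 5: 11}
Shortest distance to 1 = 5, path = [0, 1]


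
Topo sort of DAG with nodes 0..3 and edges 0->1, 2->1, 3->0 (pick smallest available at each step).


Kahn's algorithm, process smallest node first
Order: [2, 3, 0, 1]


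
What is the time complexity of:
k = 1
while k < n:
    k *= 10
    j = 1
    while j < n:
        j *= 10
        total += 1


Per nesting level: O(log n) * O(log n) = O((log n)^2)
Complexity: O((log n)^2)


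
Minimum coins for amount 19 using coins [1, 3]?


dp[0]=0; dp[i]=1+min(dp[i-c] for c in coins)
...dp[14]=6, dp[15]=5, dp[16]=6, dp[17]=7, dp[18]=6, dp[19]=7
Minimum coins for 19 = 7


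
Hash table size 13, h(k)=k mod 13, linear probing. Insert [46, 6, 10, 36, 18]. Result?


Insertions: 46->slot 7; 6->slot 6; 10->slot 10; 36->slot 11; 18->slot 5
Table: [None, None, None, None, None, 18, 6, 46, None, None, 10, 36, None]


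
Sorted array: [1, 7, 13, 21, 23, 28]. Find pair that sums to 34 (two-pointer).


Two pointers: lo=0, hi=5
Found pair: (13, 21) summing to 34


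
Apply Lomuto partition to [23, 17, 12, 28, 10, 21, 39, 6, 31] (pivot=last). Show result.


Elements <= 31 go left of pivot.
Result: [23, 17, 12, 28, 10, 21, 6, 31, 39], pivot at index 7


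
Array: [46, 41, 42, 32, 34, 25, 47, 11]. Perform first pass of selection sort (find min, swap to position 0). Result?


After one pass: [11, 41, 42, 32, 34, 25, 47, 46]


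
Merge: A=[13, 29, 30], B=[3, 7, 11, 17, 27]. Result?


Compare heads, take smaller each step.
Merged: [3, 7, 11, 13, 17, 27, 29, 30]


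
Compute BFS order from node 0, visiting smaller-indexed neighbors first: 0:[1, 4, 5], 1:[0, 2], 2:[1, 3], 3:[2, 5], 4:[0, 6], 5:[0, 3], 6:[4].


BFS queue: start with [0]
Visit order: [0, 1, 4, 5, 2, 6, 3]


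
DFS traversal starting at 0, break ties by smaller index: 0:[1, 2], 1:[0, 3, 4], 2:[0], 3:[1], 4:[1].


DFS stack-based: start with [0]
Visit order: [0, 1, 3, 4, 2]


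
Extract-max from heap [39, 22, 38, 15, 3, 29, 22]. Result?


Max = 39
Replace root with last, heapify down
Resulting heap: [38, 22, 29, 15, 3, 22]


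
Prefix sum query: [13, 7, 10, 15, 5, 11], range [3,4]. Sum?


Prefix sums: [0, 13, 20, 30, 45, 50, 61]
Sum[3..4] = prefix[5] - prefix[3] = 50 - 30 = 20


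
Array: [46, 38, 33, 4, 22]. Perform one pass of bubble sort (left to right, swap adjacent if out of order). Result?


After one pass: [38, 33, 4, 22, 46]


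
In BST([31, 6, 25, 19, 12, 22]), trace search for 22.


BST root = 31
Search for 22: compare at each node
Path: [31, 6, 25, 19, 22]


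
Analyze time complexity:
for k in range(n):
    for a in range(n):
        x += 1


Per nesting level: O(n) * O(n) = O(n^2)
Complexity: O(n^2)


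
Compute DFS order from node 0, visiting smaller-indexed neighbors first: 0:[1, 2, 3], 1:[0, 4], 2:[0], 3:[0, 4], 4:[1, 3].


DFS stack-based: start with [0]
Visit order: [0, 1, 4, 3, 2]


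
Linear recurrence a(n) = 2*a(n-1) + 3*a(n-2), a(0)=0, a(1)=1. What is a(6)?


Build bottom-up:
...a(4)=20, a(5)=61, a(6)=2*61+3*20=182


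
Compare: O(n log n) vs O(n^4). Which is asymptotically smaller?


linearithmic grows slower than quartic
O(n log n) is asymptotically smaller; O(n^4) grows faster


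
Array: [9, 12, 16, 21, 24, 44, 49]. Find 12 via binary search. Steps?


Search for 12:
[0,6] mid=3 arr[3]=21
[0,2] mid=1 arr[1]=12
Total: 2 comparisons


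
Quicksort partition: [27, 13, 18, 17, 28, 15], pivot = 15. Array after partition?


Elements <= 15 go left of pivot.
Result: [13, 15, 18, 17, 28, 27], pivot at index 1


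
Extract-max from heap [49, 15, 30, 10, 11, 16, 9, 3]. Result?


Max = 49
Replace root with last, heapify down
Resulting heap: [30, 15, 16, 10, 11, 3, 9]


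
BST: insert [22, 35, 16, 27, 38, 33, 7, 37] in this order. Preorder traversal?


Root = 22; build tree by BST insertion.
Preorder traversal: [22, 16, 7, 35, 27, 33, 38, 37]


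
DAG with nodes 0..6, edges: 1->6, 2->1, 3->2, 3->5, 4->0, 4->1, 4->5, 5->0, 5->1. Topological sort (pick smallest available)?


Kahn's algorithm, process smallest node first
Order: [3, 2, 4, 5, 0, 1, 6]


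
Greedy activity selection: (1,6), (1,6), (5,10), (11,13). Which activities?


Greedy: pick earliest-ending, then skip overlaps.
Selected (2 activities): [(1, 6), (11, 13)]


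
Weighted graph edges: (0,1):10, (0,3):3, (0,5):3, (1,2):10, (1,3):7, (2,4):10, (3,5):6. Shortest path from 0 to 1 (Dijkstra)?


Dijkstra from 0:
Distances: {0: 0, 1: 10, 2: 20, 3: 3, 4: 30, 5: 3}
Shortest distance to 1 = 10, path = [0, 1]


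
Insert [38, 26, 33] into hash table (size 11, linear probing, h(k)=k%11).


Insertions: 38->slot 5; 26->slot 4; 33->slot 0
Table: [33, None, None, None, 26, 38, None, None, None, None, None]


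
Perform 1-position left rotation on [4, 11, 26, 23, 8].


Left rotate by 1: [11, 26, 23, 8, 4]


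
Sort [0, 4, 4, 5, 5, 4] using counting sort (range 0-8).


Count array: [1, 0, 0, 0, 3, 2, 0, 0, 0]
Reconstruct: [0, 4, 4, 4, 5, 5]


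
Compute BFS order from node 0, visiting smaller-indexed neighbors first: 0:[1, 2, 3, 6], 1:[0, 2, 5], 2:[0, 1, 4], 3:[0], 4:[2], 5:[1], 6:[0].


BFS queue: start with [0]
Visit order: [0, 1, 2, 3, 6, 5, 4]


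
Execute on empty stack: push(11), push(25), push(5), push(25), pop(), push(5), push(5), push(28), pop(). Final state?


push(11) -> [11]
push(25) -> [11, 25]
push(5) -> [11, 25, 5]
push(25) -> [11, 25, 5, 25]
pop() returns 25 -> [11, 25, 5]
push(5) -> [11, 25, 5, 5]
push(5) -> [11, 25, 5, 5, 5]
push(28) -> [11, 25, 5, 5, 5, 28]
pop() returns 28 -> [11, 25, 5, 5, 5]
Final stack (bottom to top): [11, 25, 5, 5, 5]


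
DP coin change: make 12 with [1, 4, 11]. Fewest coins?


dp[0]=0; dp[i]=1+min(dp[i-c] for c in coins)
...dp[7]=4, dp[8]=2, dp[9]=3, dp[10]=4, dp[11]=1, dp[12]=2
Minimum coins for 12 = 2


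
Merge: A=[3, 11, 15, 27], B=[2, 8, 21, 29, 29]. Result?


Compare heads, take smaller each step.
Merged: [2, 3, 8, 11, 15, 21, 27, 29, 29]


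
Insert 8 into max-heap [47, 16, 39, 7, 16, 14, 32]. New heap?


Append 8: [47, 16, 39, 7, 16, 14, 32, 8]
Bubble up: swap idx 7(8) with idx 3(7)
Result: [47, 16, 39, 8, 16, 14, 32, 7]


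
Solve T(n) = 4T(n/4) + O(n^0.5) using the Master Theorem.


a=4, b=4, c=0.5. log_4(4)=1 > c=0.5. Case 1: O(n^log_b(a)) = O(n)
Complexity: O(n)


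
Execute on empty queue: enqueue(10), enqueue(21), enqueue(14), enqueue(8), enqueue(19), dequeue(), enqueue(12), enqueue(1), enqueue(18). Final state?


enqueue(10) -> [10]
enqueue(21) -> [10, 21]
enqueue(14) -> [10, 21, 14]
enqueue(8) -> [10, 21, 14, 8]
enqueue(19) -> [10, 21, 14, 8, 19]
dequeue() returns 10 -> [21, 14, 8, 19]
enqueue(12) -> [21, 14, 8, 19, 12]
enqueue(1) -> [21, 14, 8, 19, 12, 1]
enqueue(18) -> [21, 14, 8, 19, 12, 1, 18]
Final queue (front to back): [21, 14, 8, 19, 12, 1, 18]


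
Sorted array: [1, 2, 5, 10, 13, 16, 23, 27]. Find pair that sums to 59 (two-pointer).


Two pointers: lo=0, hi=7
No pair sums to 59


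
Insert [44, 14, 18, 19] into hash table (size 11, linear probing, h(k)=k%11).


Insertions: 44->slot 0; 14->slot 3; 18->slot 7; 19->slot 8
Table: [44, None, None, 14, None, None, None, 18, 19, None, None]


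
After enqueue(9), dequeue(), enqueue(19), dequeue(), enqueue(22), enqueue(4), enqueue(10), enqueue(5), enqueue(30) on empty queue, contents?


enqueue(9) -> [9]
dequeue() returns 9 -> []
enqueue(19) -> [19]
dequeue() returns 19 -> []
enqueue(22) -> [22]
enqueue(4) -> [22, 4]
enqueue(10) -> [22, 4, 10]
enqueue(5) -> [22, 4, 10, 5]
enqueue(30) -> [22, 4, 10, 5, 30]
Final queue (front to back): [22, 4, 10, 5, 30]


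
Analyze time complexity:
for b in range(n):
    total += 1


Per nesting level: O(n) = O(n)
Complexity: O(n)


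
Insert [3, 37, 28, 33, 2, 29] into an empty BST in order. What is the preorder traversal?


Root = 3; build tree by BST insertion.
Preorder traversal: [3, 2, 37, 28, 33, 29]


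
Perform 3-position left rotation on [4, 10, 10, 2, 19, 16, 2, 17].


Left rotate by 3: [2, 19, 16, 2, 17, 4, 10, 10]


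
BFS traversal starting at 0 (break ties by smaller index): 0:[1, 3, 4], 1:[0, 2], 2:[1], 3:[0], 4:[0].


BFS queue: start with [0]
Visit order: [0, 1, 3, 4, 2]


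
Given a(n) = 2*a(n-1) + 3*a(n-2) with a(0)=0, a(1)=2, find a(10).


Build bottom-up:
...a(8)=3280, a(9)=9842, a(10)=2*9842+3*3280=29524


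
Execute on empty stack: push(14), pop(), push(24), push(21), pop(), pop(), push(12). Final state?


push(14) -> [14]
pop() returns 14 -> []
push(24) -> [24]
push(21) -> [24, 21]
pop() returns 21 -> [24]
pop() returns 24 -> []
push(12) -> [12]
Final stack (bottom to top): [12]


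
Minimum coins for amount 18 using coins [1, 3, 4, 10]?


dp[0]=0; dp[i]=1+min(dp[i-c] for c in coins)
...dp[13]=2, dp[14]=2, dp[15]=3, dp[16]=3, dp[17]=3, dp[18]=3
Minimum coins for 18 = 3


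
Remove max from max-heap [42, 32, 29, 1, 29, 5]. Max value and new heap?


Max = 42
Replace root with last, heapify down
Resulting heap: [32, 29, 29, 1, 5]


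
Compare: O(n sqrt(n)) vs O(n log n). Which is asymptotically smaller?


linearithmic grows slower than n^1.5
O(n log n) is asymptotically smaller; O(n sqrt(n)) grows faster


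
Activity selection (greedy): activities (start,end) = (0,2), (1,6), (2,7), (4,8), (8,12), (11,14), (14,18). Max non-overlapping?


Greedy: pick earliest-ending, then skip overlaps.
Selected (4 activities): [(0, 2), (2, 7), (8, 12), (14, 18)]


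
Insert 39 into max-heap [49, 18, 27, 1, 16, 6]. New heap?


Append 39: [49, 18, 27, 1, 16, 6, 39]
Bubble up: swap idx 6(39) with idx 2(27)
Result: [49, 18, 39, 1, 16, 6, 27]


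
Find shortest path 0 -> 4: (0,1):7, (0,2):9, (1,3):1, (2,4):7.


Dijkstra from 0:
Distances: {0: 0, 1: 7, 2: 9, 3: 8, 4: 16}
Shortest distance to 4 = 16, path = [0, 2, 4]


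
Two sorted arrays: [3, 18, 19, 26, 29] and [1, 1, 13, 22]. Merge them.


Compare heads, take smaller each step.
Merged: [1, 1, 3, 13, 18, 19, 22, 26, 29]


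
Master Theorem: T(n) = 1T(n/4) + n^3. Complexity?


a=1, b=4, c=3. log_4(1)=0 < c=3. Case 3: O(n^c) = O(n^3)
Complexity: O(n^3)


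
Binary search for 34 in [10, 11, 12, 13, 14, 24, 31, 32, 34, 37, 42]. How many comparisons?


Search for 34:
[0,10] mid=5 arr[5]=24
[6,10] mid=8 arr[8]=34
Total: 2 comparisons


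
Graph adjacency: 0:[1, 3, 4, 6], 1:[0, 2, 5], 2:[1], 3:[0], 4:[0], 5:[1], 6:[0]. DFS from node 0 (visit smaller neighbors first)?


DFS stack-based: start with [0]
Visit order: [0, 1, 2, 5, 3, 4, 6]


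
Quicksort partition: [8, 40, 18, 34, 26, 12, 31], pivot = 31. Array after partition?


Elements <= 31 go left of pivot.
Result: [8, 18, 26, 12, 31, 34, 40], pivot at index 4


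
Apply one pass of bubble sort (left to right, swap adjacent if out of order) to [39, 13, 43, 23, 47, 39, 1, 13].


After one pass: [13, 39, 23, 43, 39, 1, 13, 47]


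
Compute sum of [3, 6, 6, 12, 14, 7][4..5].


Prefix sums: [0, 3, 9, 15, 27, 41, 48]
Sum[4..5] = prefix[6] - prefix[4] = 48 - 27 = 21


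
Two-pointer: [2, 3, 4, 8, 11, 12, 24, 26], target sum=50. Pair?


Two pointers: lo=0, hi=7
Found pair: (24, 26) summing to 50


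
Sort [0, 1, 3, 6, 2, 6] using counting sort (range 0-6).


Count array: [1, 1, 1, 1, 0, 0, 2]
Reconstruct: [0, 1, 2, 3, 6, 6]


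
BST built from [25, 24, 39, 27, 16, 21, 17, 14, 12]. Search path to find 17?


BST root = 25
Search for 17: compare at each node
Path: [25, 24, 16, 21, 17]


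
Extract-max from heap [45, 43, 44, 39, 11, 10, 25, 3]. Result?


Max = 45
Replace root with last, heapify down
Resulting heap: [44, 43, 25, 39, 11, 10, 3]


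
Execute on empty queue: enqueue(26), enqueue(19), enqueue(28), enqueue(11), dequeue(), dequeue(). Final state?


enqueue(26) -> [26]
enqueue(19) -> [26, 19]
enqueue(28) -> [26, 19, 28]
enqueue(11) -> [26, 19, 28, 11]
dequeue() returns 26 -> [19, 28, 11]
dequeue() returns 19 -> [28, 11]
Final queue (front to back): [28, 11]


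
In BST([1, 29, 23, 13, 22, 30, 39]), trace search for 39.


BST root = 1
Search for 39: compare at each node
Path: [1, 29, 30, 39]


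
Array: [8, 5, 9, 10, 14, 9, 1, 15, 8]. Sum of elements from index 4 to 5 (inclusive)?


Prefix sums: [0, 8, 13, 22, 32, 46, 55, 56, 71, 79]
Sum[4..5] = prefix[6] - prefix[4] = 55 - 32 = 23


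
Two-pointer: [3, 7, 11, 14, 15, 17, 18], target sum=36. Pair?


Two pointers: lo=0, hi=6
No pair sums to 36


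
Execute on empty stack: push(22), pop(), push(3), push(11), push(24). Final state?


push(22) -> [22]
pop() returns 22 -> []
push(3) -> [3]
push(11) -> [3, 11]
push(24) -> [3, 11, 24]
Final stack (bottom to top): [3, 11, 24]


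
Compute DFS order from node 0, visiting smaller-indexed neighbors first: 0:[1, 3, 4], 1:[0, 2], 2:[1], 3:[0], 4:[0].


DFS stack-based: start with [0]
Visit order: [0, 1, 2, 3, 4]


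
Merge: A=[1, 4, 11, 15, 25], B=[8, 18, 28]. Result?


Compare heads, take smaller each step.
Merged: [1, 4, 8, 11, 15, 18, 25, 28]


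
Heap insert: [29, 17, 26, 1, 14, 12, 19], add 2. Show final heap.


Append 2: [29, 17, 26, 1, 14, 12, 19, 2]
Bubble up: swap idx 7(2) with idx 3(1)
Result: [29, 17, 26, 2, 14, 12, 19, 1]


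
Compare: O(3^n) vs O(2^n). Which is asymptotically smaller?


exponential grows slower than exponential (base 3)
O(2^n) is asymptotically smaller; O(3^n) grows faster


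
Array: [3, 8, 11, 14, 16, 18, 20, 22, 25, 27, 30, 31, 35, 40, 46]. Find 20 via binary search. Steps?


Search for 20:
[0,14] mid=7 arr[7]=22
[0,6] mid=3 arr[3]=14
[4,6] mid=5 arr[5]=18
[6,6] mid=6 arr[6]=20
Total: 4 comparisons


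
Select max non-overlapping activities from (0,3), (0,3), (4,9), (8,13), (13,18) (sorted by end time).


Greedy: pick earliest-ending, then skip overlaps.
Selected (3 activities): [(0, 3), (4, 9), (13, 18)]


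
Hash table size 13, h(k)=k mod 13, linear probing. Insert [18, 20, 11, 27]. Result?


Insertions: 18->slot 5; 20->slot 7; 11->slot 11; 27->slot 1
Table: [None, 27, None, None, None, 18, None, 20, None, None, None, 11, None]


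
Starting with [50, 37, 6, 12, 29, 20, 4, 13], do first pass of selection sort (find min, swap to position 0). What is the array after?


After one pass: [4, 37, 6, 12, 29, 20, 50, 13]


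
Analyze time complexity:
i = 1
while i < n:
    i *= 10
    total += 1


Per nesting level: O(log n) = O(log n)
Complexity: O(log n)


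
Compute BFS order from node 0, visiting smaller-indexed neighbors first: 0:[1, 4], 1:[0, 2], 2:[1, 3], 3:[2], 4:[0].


BFS queue: start with [0]
Visit order: [0, 1, 4, 2, 3]


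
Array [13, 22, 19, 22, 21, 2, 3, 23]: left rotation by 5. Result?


Left rotate by 5: [2, 3, 23, 13, 22, 19, 22, 21]


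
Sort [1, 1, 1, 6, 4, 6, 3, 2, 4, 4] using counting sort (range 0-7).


Count array: [0, 3, 1, 1, 3, 0, 2, 0]
Reconstruct: [1, 1, 1, 2, 3, 4, 4, 4, 6, 6]


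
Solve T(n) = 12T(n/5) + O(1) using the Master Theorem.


a=12, b=5, c=0. log_5(12)=1.544 > c=0. Case 1: O(n^log_b(a)) = O(n^1.544)
Complexity: O(n^1.544)


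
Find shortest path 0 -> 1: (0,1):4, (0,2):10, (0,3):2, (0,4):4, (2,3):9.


Dijkstra from 0:
Distances: {0: 0, 1: 4, 2: 10, 3: 2, 4: 4}
Shortest distance to 1 = 4, path = [0, 1]


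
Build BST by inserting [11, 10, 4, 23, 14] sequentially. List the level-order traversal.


Root = 11; build tree by BST insertion.
Level-Order traversal: [11, 10, 23, 4, 14]


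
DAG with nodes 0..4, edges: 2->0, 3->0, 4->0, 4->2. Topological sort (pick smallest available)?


Kahn's algorithm, process smallest node first
Order: [1, 3, 4, 2, 0]


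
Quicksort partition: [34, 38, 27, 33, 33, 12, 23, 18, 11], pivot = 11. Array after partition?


Elements <= 11 go left of pivot.
Result: [11, 38, 27, 33, 33, 12, 23, 18, 34], pivot at index 0


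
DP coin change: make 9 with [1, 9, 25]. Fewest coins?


dp[0]=0; dp[i]=1+min(dp[i-c] for c in coins)
...dp[4]=4, dp[5]=5, dp[6]=6, dp[7]=7, dp[8]=8, dp[9]=1
Minimum coins for 9 = 1


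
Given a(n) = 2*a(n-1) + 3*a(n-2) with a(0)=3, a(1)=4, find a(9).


Build bottom-up:
...a(7)=3826, a(8)=11483, a(9)=2*11483+3*3826=34444


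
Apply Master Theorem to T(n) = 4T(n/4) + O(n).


a=4, b=4, c=1. log_4(4)=1 = c=1. Case 2: O(n^c log n) = O(n log n)
Complexity: O(n log n)


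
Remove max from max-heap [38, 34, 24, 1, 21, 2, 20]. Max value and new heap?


Max = 38
Replace root with last, heapify down
Resulting heap: [34, 21, 24, 1, 20, 2]


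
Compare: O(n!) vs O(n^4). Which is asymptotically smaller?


quartic grows slower than factorial
O(n^4) is asymptotically smaller; O(n!) grows faster


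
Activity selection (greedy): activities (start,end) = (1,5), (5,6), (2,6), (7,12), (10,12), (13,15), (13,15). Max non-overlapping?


Greedy: pick earliest-ending, then skip overlaps.
Selected (4 activities): [(1, 5), (5, 6), (7, 12), (13, 15)]


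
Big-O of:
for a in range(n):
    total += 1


Per nesting level: O(n) = O(n)
Complexity: O(n)


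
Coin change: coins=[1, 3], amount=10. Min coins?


dp[0]=0; dp[i]=1+min(dp[i-c] for c in coins)
...dp[5]=3, dp[6]=2, dp[7]=3, dp[8]=4, dp[9]=3, dp[10]=4
Minimum coins for 10 = 4


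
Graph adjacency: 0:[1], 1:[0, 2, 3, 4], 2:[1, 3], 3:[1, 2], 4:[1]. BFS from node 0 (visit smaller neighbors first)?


BFS queue: start with [0]
Visit order: [0, 1, 2, 3, 4]


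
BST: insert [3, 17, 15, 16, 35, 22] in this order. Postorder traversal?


Root = 3; build tree by BST insertion.
Postorder traversal: [16, 15, 22, 35, 17, 3]


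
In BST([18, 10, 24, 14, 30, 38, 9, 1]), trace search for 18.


BST root = 18
Search for 18: compare at each node
Path: [18]


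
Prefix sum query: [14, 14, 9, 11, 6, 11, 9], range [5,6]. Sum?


Prefix sums: [0, 14, 28, 37, 48, 54, 65, 74]
Sum[5..6] = prefix[7] - prefix[5] = 74 - 54 = 20


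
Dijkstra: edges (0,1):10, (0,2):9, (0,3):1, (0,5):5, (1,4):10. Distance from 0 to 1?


Dijkstra from 0:
Distances: {0: 0, 1: 10, 2: 9, 3: 1, 4: 20, 5: 5}
Shortest distance to 1 = 10, path = [0, 1]


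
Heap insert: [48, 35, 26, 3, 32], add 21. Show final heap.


Append 21: [48, 35, 26, 3, 32, 21]
Bubble up: no swaps needed
Result: [48, 35, 26, 3, 32, 21]


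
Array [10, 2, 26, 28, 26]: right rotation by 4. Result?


Right rotate by 4: [2, 26, 28, 26, 10]


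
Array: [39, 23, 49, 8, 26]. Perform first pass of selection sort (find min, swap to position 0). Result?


After one pass: [8, 23, 49, 39, 26]


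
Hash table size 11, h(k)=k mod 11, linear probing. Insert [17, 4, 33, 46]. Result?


Insertions: 17->slot 6; 4->slot 4; 33->slot 0; 46->slot 2
Table: [33, None, 46, None, 4, None, 17, None, None, None, None]


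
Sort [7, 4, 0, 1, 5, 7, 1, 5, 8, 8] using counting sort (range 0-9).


Count array: [1, 2, 0, 0, 1, 2, 0, 2, 2, 0]
Reconstruct: [0, 1, 1, 4, 5, 5, 7, 7, 8, 8]


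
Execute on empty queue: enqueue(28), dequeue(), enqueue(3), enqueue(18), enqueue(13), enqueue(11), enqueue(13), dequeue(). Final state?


enqueue(28) -> [28]
dequeue() returns 28 -> []
enqueue(3) -> [3]
enqueue(18) -> [3, 18]
enqueue(13) -> [3, 18, 13]
enqueue(11) -> [3, 18, 13, 11]
enqueue(13) -> [3, 18, 13, 11, 13]
dequeue() returns 3 -> [18, 13, 11, 13]
Final queue (front to back): [18, 13, 11, 13]


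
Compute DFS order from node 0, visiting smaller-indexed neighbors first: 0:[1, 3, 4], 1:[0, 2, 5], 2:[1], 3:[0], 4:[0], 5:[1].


DFS stack-based: start with [0]
Visit order: [0, 1, 2, 5, 3, 4]


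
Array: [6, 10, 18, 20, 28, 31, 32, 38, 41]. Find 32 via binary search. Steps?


Search for 32:
[0,8] mid=4 arr[4]=28
[5,8] mid=6 arr[6]=32
Total: 2 comparisons


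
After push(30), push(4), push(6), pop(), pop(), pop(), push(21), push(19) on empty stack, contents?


push(30) -> [30]
push(4) -> [30, 4]
push(6) -> [30, 4, 6]
pop() returns 6 -> [30, 4]
pop() returns 4 -> [30]
pop() returns 30 -> []
push(21) -> [21]
push(19) -> [21, 19]
Final stack (bottom to top): [21, 19]


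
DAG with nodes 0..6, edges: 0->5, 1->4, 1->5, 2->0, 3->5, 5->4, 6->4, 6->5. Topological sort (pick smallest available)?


Kahn's algorithm, process smallest node first
Order: [1, 2, 0, 3, 6, 5, 4]


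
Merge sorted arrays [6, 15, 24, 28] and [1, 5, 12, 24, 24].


Compare heads, take smaller each step.
Merged: [1, 5, 6, 12, 15, 24, 24, 24, 28]


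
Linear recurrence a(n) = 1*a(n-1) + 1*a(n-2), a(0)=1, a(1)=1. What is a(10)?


Build bottom-up:
...a(8)=34, a(9)=55, a(10)=1*55+1*34=89


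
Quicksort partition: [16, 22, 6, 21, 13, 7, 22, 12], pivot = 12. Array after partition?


Elements <= 12 go left of pivot.
Result: [6, 7, 12, 21, 13, 22, 22, 16], pivot at index 2


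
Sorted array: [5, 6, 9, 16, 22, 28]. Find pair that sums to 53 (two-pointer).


Two pointers: lo=0, hi=5
No pair sums to 53


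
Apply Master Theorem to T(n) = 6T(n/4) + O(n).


a=6, b=4, c=1. log_4(6)=1.292 > c=1. Case 1: O(n^log_b(a)) = O(n^1.292)
Complexity: O(n^1.292)


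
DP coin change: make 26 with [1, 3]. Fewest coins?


dp[0]=0; dp[i]=1+min(dp[i-c] for c in coins)
...dp[21]=7, dp[22]=8, dp[23]=9, dp[24]=8, dp[25]=9, dp[26]=10
Minimum coins for 26 = 10


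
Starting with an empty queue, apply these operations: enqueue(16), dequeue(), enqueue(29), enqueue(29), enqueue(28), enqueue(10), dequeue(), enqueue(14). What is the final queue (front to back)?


enqueue(16) -> [16]
dequeue() returns 16 -> []
enqueue(29) -> [29]
enqueue(29) -> [29, 29]
enqueue(28) -> [29, 29, 28]
enqueue(10) -> [29, 29, 28, 10]
dequeue() returns 29 -> [29, 28, 10]
enqueue(14) -> [29, 28, 10, 14]
Final queue (front to back): [29, 28, 10, 14]


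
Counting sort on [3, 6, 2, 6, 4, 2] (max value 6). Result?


Count array: [0, 0, 2, 1, 1, 0, 2]
Reconstruct: [2, 2, 3, 4, 6, 6]


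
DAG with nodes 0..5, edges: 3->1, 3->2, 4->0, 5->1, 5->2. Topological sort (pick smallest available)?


Kahn's algorithm, process smallest node first
Order: [3, 4, 0, 5, 1, 2]


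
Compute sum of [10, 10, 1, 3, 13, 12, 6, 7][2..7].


Prefix sums: [0, 10, 20, 21, 24, 37, 49, 55, 62]
Sum[2..7] = prefix[8] - prefix[2] = 62 - 20 = 42


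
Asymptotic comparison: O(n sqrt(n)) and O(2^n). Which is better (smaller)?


n^1.5 grows slower than exponential
O(n sqrt(n)) is asymptotically smaller; O(2^n) grows faster


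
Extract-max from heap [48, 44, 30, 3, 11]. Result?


Max = 48
Replace root with last, heapify down
Resulting heap: [44, 11, 30, 3]


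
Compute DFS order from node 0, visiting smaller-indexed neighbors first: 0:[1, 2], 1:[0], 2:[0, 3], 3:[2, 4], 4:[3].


DFS stack-based: start with [0]
Visit order: [0, 1, 2, 3, 4]


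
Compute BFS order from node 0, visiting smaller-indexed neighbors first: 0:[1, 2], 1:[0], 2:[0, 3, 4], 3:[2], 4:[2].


BFS queue: start with [0]
Visit order: [0, 1, 2, 3, 4]


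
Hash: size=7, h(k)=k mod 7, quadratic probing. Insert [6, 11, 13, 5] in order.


Insertions: 6->slot 6; 11->slot 4; 13->slot 0; 5->slot 5
Table: [13, None, None, None, 11, 5, 6]


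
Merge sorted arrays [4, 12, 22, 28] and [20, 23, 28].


Compare heads, take smaller each step.
Merged: [4, 12, 20, 22, 23, 28, 28]


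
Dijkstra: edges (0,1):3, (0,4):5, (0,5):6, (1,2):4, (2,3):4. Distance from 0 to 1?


Dijkstra from 0:
Distances: {0: 0, 1: 3, 2: 7, 3: 11, 4: 5, 5: 6}
Shortest distance to 1 = 3, path = [0, 1]


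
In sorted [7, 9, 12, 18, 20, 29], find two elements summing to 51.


Two pointers: lo=0, hi=5
No pair sums to 51


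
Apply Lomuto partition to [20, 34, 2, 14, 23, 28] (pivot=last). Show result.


Elements <= 28 go left of pivot.
Result: [20, 2, 14, 23, 28, 34], pivot at index 4


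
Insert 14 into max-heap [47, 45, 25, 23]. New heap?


Append 14: [47, 45, 25, 23, 14]
Bubble up: no swaps needed
Result: [47, 45, 25, 23, 14]


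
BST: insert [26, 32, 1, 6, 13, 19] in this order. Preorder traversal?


Root = 26; build tree by BST insertion.
Preorder traversal: [26, 1, 6, 13, 19, 32]


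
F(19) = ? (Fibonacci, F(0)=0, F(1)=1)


F(n)=F(n-1)+F(n-2)
...F(17)=1597, F(18)=2584, F(19)=4181


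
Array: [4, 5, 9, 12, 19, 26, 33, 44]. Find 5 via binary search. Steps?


Search for 5:
[0,7] mid=3 arr[3]=12
[0,2] mid=1 arr[1]=5
Total: 2 comparisons


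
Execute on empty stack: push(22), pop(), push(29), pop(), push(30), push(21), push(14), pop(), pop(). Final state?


push(22) -> [22]
pop() returns 22 -> []
push(29) -> [29]
pop() returns 29 -> []
push(30) -> [30]
push(21) -> [30, 21]
push(14) -> [30, 21, 14]
pop() returns 14 -> [30, 21]
pop() returns 21 -> [30]
Final stack (bottom to top): [30]


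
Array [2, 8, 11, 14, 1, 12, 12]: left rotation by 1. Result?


Left rotate by 1: [8, 11, 14, 1, 12, 12, 2]


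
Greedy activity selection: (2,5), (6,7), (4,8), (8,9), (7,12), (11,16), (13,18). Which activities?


Greedy: pick earliest-ending, then skip overlaps.
Selected (4 activities): [(2, 5), (6, 7), (8, 9), (11, 16)]


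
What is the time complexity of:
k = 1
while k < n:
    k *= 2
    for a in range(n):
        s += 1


Per nesting level: O(log n) * O(n) = O(n log n)
Complexity: O(n log n)


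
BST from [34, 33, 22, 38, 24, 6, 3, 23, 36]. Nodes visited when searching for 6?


BST root = 34
Search for 6: compare at each node
Path: [34, 33, 22, 6]


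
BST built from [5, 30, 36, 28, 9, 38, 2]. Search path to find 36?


BST root = 5
Search for 36: compare at each node
Path: [5, 30, 36]


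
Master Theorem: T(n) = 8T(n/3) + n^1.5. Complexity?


a=8, b=3, c=1.5. log_3(8)=1.893 > c=1.5. Case 1: O(n^log_b(a)) = O(n^1.893)
Complexity: O(n^1.893)


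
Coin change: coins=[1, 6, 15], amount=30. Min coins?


dp[0]=0; dp[i]=1+min(dp[i-c] for c in coins)
...dp[25]=5, dp[26]=6, dp[27]=3, dp[28]=4, dp[29]=5, dp[30]=2
Minimum coins for 30 = 2


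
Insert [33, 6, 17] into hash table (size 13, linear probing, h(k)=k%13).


Insertions: 33->slot 7; 6->slot 6; 17->slot 4
Table: [None, None, None, None, 17, None, 6, 33, None, None, None, None, None]


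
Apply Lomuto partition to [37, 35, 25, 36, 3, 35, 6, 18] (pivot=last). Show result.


Elements <= 18 go left of pivot.
Result: [3, 6, 18, 36, 37, 35, 35, 25], pivot at index 2


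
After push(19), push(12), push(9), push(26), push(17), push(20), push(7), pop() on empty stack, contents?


push(19) -> [19]
push(12) -> [19, 12]
push(9) -> [19, 12, 9]
push(26) -> [19, 12, 9, 26]
push(17) -> [19, 12, 9, 26, 17]
push(20) -> [19, 12, 9, 26, 17, 20]
push(7) -> [19, 12, 9, 26, 17, 20, 7]
pop() returns 7 -> [19, 12, 9, 26, 17, 20]
Final stack (bottom to top): [19, 12, 9, 26, 17, 20]


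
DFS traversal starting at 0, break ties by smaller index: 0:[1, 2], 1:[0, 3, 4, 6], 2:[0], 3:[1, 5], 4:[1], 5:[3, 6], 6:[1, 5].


DFS stack-based: start with [0]
Visit order: [0, 1, 3, 5, 6, 4, 2]


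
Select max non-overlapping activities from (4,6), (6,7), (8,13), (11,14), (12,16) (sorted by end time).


Greedy: pick earliest-ending, then skip overlaps.
Selected (3 activities): [(4, 6), (6, 7), (8, 13)]


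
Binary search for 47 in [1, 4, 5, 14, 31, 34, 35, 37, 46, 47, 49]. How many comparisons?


Search for 47:
[0,10] mid=5 arr[5]=34
[6,10] mid=8 arr[8]=46
[9,10] mid=9 arr[9]=47
Total: 3 comparisons


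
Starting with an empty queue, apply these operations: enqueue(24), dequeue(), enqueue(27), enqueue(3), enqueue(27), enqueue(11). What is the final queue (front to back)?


enqueue(24) -> [24]
dequeue() returns 24 -> []
enqueue(27) -> [27]
enqueue(3) -> [27, 3]
enqueue(27) -> [27, 3, 27]
enqueue(11) -> [27, 3, 27, 11]
Final queue (front to back): [27, 3, 27, 11]


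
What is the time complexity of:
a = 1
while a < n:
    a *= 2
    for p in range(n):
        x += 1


Per nesting level: O(log n) * O(n) = O(n log n)
Complexity: O(n log n)


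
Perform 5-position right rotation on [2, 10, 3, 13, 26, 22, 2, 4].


Right rotate by 5: [13, 26, 22, 2, 4, 2, 10, 3]


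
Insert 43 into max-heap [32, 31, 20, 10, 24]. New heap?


Append 43: [32, 31, 20, 10, 24, 43]
Bubble up: swap idx 5(43) with idx 2(20); swap idx 2(43) with idx 0(32)
Result: [43, 31, 32, 10, 24, 20]


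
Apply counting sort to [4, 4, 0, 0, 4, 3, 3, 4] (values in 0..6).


Count array: [2, 0, 0, 2, 4, 0, 0]
Reconstruct: [0, 0, 3, 3, 4, 4, 4, 4]


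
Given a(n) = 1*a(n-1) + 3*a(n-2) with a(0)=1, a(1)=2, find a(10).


Build bottom-up:
...a(8)=725, a(9)=1667, a(10)=1*1667+3*725=3842


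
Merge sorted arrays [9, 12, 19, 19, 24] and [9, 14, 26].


Compare heads, take smaller each step.
Merged: [9, 9, 12, 14, 19, 19, 24, 26]


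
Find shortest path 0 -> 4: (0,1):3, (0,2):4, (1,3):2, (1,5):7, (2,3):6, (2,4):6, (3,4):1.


Dijkstra from 0:
Distances: {0: 0, 1: 3, 2: 4, 3: 5, 4: 6, 5: 10}
Shortest distance to 4 = 6, path = [0, 1, 3, 4]


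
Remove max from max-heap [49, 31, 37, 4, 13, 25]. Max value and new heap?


Max = 49
Replace root with last, heapify down
Resulting heap: [37, 31, 25, 4, 13]


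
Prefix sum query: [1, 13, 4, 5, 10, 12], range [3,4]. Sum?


Prefix sums: [0, 1, 14, 18, 23, 33, 45]
Sum[3..4] = prefix[5] - prefix[3] = 33 - 18 = 15


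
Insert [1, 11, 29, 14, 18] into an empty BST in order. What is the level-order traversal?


Root = 1; build tree by BST insertion.
Level-Order traversal: [1, 11, 29, 14, 18]


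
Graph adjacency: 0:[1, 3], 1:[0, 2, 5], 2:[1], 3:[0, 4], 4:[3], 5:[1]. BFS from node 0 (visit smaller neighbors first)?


BFS queue: start with [0]
Visit order: [0, 1, 3, 2, 5, 4]


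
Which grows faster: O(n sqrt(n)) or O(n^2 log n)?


n^1.5 grows slower than n^2 log n
O(n sqrt(n)) is asymptotically smaller; O(n^2 log n) grows faster


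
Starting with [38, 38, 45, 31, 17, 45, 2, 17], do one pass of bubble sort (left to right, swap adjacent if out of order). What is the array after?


After one pass: [38, 38, 31, 17, 45, 2, 17, 45]


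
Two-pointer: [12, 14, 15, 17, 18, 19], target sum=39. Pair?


Two pointers: lo=0, hi=5
No pair sums to 39


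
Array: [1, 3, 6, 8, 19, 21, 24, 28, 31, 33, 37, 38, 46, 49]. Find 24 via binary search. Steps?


Search for 24:
[0,13] mid=6 arr[6]=24
Total: 1 comparisons


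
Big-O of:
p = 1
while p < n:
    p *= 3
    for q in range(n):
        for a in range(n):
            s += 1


Per nesting level: O(log n) * O(n) * O(n) = O(n^2 log n)
Complexity: O(n^2 log n)


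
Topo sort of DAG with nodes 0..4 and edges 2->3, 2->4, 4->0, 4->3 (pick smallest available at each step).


Kahn's algorithm, process smallest node first
Order: [1, 2, 4, 0, 3]


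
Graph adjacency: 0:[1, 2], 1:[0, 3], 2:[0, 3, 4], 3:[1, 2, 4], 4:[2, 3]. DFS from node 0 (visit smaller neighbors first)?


DFS stack-based: start with [0]
Visit order: [0, 1, 3, 2, 4]


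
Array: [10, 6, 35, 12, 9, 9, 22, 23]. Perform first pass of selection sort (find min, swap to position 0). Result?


After one pass: [6, 10, 35, 12, 9, 9, 22, 23]


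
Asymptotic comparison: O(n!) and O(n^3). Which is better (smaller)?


cubic grows slower than factorial
O(n^3) is asymptotically smaller; O(n!) grows faster


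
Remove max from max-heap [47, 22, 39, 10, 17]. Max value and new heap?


Max = 47
Replace root with last, heapify down
Resulting heap: [39, 22, 17, 10]


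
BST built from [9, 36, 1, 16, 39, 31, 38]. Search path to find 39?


BST root = 9
Search for 39: compare at each node
Path: [9, 36, 39]


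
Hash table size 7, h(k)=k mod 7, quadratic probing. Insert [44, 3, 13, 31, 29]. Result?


Insertions: 44->slot 2; 3->slot 3; 13->slot 6; 31->slot 4; 29->slot 1
Table: [None, 29, 44, 3, 31, None, 13]


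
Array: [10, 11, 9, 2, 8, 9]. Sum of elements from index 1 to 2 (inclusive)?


Prefix sums: [0, 10, 21, 30, 32, 40, 49]
Sum[1..2] = prefix[3] - prefix[1] = 30 - 10 = 20


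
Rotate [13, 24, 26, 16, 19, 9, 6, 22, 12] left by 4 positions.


Left rotate by 4: [19, 9, 6, 22, 12, 13, 24, 26, 16]


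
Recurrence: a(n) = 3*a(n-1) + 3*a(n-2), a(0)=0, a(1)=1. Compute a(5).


Build bottom-up:
...a(3)=12, a(4)=45, a(5)=3*45+3*12=171


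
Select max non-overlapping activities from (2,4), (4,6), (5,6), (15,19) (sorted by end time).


Greedy: pick earliest-ending, then skip overlaps.
Selected (3 activities): [(2, 4), (4, 6), (15, 19)]


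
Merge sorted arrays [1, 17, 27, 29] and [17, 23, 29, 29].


Compare heads, take smaller each step.
Merged: [1, 17, 17, 23, 27, 29, 29, 29]


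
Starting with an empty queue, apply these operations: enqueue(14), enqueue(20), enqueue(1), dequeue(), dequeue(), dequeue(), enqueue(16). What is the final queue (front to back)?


enqueue(14) -> [14]
enqueue(20) -> [14, 20]
enqueue(1) -> [14, 20, 1]
dequeue() returns 14 -> [20, 1]
dequeue() returns 20 -> [1]
dequeue() returns 1 -> []
enqueue(16) -> [16]
Final queue (front to back): [16]


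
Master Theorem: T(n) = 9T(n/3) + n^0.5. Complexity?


a=9, b=3, c=0.5. log_3(9)=2 > c=0.5. Case 1: O(n^log_b(a)) = O(n^2)
Complexity: O(n^2)


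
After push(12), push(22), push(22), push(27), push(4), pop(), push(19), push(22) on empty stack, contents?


push(12) -> [12]
push(22) -> [12, 22]
push(22) -> [12, 22, 22]
push(27) -> [12, 22, 22, 27]
push(4) -> [12, 22, 22, 27, 4]
pop() returns 4 -> [12, 22, 22, 27]
push(19) -> [12, 22, 22, 27, 19]
push(22) -> [12, 22, 22, 27, 19, 22]
Final stack (bottom to top): [12, 22, 22, 27, 19, 22]


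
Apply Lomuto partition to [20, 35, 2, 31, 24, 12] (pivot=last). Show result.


Elements <= 12 go left of pivot.
Result: [2, 12, 20, 31, 24, 35], pivot at index 1


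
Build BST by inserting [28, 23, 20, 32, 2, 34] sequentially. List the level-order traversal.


Root = 28; build tree by BST insertion.
Level-Order traversal: [28, 23, 32, 20, 34, 2]


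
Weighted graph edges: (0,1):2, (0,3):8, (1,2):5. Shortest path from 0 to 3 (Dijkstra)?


Dijkstra from 0:
Distances: {0: 0, 1: 2, 2: 7, 3: 8}
Shortest distance to 3 = 8, path = [0, 3]


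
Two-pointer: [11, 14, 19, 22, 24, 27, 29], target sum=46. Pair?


Two pointers: lo=0, hi=6
Found pair: (19, 27) summing to 46


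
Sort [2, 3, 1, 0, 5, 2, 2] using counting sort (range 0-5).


Count array: [1, 1, 3, 1, 0, 1]
Reconstruct: [0, 1, 2, 2, 2, 3, 5]


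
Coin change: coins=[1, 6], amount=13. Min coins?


dp[0]=0; dp[i]=1+min(dp[i-c] for c in coins)
...dp[8]=3, dp[9]=4, dp[10]=5, dp[11]=6, dp[12]=2, dp[13]=3
Minimum coins for 13 = 3


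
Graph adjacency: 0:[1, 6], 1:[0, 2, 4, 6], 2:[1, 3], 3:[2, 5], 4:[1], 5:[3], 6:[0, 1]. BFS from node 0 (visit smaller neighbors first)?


BFS queue: start with [0]
Visit order: [0, 1, 6, 2, 4, 3, 5]


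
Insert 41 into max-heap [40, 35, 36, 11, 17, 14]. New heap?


Append 41: [40, 35, 36, 11, 17, 14, 41]
Bubble up: swap idx 6(41) with idx 2(36); swap idx 2(41) with idx 0(40)
Result: [41, 35, 40, 11, 17, 14, 36]


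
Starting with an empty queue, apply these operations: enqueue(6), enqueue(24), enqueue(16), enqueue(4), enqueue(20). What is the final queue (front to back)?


enqueue(6) -> [6]
enqueue(24) -> [6, 24]
enqueue(16) -> [6, 24, 16]
enqueue(4) -> [6, 24, 16, 4]
enqueue(20) -> [6, 24, 16, 4, 20]
Final queue (front to back): [6, 24, 16, 4, 20]


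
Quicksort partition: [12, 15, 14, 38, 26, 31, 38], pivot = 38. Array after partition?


Elements <= 38 go left of pivot.
Result: [12, 15, 14, 38, 26, 31, 38], pivot at index 6


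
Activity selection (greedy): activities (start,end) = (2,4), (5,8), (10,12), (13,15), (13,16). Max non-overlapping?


Greedy: pick earliest-ending, then skip overlaps.
Selected (4 activities): [(2, 4), (5, 8), (10, 12), (13, 15)]


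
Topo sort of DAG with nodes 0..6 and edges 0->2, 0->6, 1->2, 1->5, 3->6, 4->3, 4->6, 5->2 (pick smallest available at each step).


Kahn's algorithm, process smallest node first
Order: [0, 1, 4, 3, 5, 2, 6]


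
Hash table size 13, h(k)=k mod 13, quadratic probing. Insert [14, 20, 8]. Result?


Insertions: 14->slot 1; 20->slot 7; 8->slot 8
Table: [None, 14, None, None, None, None, None, 20, 8, None, None, None, None]
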